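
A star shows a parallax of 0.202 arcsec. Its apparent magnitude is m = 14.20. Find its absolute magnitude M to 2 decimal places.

d = 1/p = 1/0.202″ = 4.950 pc
5 log₁₀(d/10 pc) = 5 log₁₀(4.950) − 5 = -1.527
M = m − 5 log₁₀(d/10) = 14.20 + 1.527 = 15.727

M ≈ 15.73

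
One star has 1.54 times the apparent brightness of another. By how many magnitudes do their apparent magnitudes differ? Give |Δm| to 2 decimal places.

|Δm| ≈ 0.47

Pogson: Δm = −2.5 log₁₀(ratio) = −2.5 log₁₀(1.54) = −2.5 × 0.1875 = -0.469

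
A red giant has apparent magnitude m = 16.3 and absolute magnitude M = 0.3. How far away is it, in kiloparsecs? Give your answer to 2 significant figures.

d ≈ 16 kpc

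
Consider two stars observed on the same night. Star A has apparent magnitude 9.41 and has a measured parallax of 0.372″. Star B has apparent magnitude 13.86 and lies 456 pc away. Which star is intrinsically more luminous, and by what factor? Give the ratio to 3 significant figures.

Star B is more luminous, by a factor of 478.

Star A: d = 1/p = 1/0.372″ = 2.688 pc
Star A: M = m − 5 log₁₀ d + 5 = 9.41 − 5·0.4295 + 5 = 12.263
Star B: M = m − 5 log₁₀ d + 5 = 13.86 − 5·2.6590 + 5 = 5.565
ΔM = M_A − M_B = 12.263 − (5.565) = 6.698; smaller M is more luminous → Star B.
L ratio = 10^(0.4 |ΔM|) = 10^2.679 = 477.5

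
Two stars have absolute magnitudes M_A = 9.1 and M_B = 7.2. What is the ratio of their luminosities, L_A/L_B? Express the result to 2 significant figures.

ΔM = M_A − M_B = 1.9
L_A/L_B = 10^(−0.4 ΔM) = 10^-0.760 = 0.1738

L_A/L_B ≈ 0.17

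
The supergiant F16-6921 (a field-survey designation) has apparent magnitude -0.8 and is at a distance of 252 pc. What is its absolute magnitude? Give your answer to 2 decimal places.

M ≈ -7.81

5 log₁₀(d/10 pc) = 5 log₁₀(252.0) − 5 = 7.007
M = m − 5 log₁₀(d/10) = -0.8 − 7.007 = -7.807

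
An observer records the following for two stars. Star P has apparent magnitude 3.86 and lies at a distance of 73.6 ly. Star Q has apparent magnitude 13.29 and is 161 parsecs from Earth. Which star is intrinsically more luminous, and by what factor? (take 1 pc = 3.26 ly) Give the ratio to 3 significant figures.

Star P is more luminous, by a factor of 116.

Star P: d = 73.6 ly / 3.26 = 22.58 pc
Star P: M = m − 5 log₁₀ d + 5 = 3.86 − 5·1.3537 + 5 = 2.092
Star Q: M = m − 5 log₁₀ d + 5 = 13.29 − 5·2.2068 + 5 = 7.256
ΔM = M_P − M_Q = 2.092 − (7.256) = -5.164; smaller M is more luminous → Star P.
L ratio = 10^(0.4 |ΔM|) = 10^2.066 = 116.3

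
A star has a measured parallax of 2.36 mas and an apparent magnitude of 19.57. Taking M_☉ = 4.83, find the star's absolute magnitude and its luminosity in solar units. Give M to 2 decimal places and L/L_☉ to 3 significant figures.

M ≈ 11.43; L/L_☉ ≈ 2.28×10^-3

d = 1/p = 1000/2.36 mas = 423.7 pc
M = m − 5 log₁₀ d + 5 = 19.57 − 5·2.6271 + 5 = 11.435
M − M_☉ = 11.435 − 4.83 = 6.605
L/L_☉ = 10^(−0.4 × 6.605) = 2.281×10^-3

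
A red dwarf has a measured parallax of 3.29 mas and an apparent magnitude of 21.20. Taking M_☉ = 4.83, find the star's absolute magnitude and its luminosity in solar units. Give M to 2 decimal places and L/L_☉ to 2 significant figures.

d = 1/p = 1000/3.29 mas = 304.0 pc
M = m − 5 log₁₀ d + 5 = 21.20 − 5·2.4828 + 5 = 13.786
M − M_☉ = 13.786 − 4.83 = 8.956
L/L_☉ = 10^(−0.4 × 8.956) = 2.616×10^-4

M ≈ 13.79; L/L_☉ ≈ 2.6×10^-4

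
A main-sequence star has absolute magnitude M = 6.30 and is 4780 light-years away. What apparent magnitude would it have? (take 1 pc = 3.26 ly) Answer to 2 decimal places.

m ≈ 17.13

d = 4780 ly / 3.26 = 1466 pc
m = M + 5 log₁₀ d − 5 = 6.30 + 5·3.1662 − 5 = 17.131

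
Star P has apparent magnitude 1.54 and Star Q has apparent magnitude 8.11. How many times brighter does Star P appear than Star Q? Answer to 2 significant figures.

420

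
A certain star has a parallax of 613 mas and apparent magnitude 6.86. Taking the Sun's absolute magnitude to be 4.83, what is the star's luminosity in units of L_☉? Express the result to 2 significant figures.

L/L_☉ ≈ 4.1×10^-3

d = 1/p = 1000/613 mas = 1.631 pc
M = m − 5 log₁₀ d + 5 = 6.86 − 5·0.2125 + 5 = 10.797
M − M_☉ = 10.797 − 4.83 = 5.967
L/L_☉ = 10^(−0.4 × 5.967) = 4.103×10^-3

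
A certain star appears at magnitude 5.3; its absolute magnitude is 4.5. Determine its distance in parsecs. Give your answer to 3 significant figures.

Distance modulus: m − M = 5.3 − (4.5) = 0.800
m − M = 5 log₁₀ d − 5
log₁₀ d = (m − M)/5 + 1 = 1.1600
d = 10^1.1600 = 14.45 pc

d ≈ 14.5 pc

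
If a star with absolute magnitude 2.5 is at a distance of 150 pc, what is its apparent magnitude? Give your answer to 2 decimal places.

m ≈ 8.38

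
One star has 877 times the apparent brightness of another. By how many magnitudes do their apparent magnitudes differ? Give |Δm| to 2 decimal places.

Pogson: Δm = −2.5 log₁₀(ratio) = −2.5 log₁₀(877) = −2.5 × 2.9430 = -7.357

|Δm| ≈ 7.36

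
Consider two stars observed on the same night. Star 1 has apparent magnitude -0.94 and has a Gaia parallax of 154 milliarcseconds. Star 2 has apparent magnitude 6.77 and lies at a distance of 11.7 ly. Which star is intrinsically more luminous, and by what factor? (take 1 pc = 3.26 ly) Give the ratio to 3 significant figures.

Star 1: p = 154 mas = 0.154″ → d = 1/p = 6.494 pc
Star 1: M = m − 5 log₁₀ d + 5 = -0.94 − 5·0.8125 + 5 = -0.002
Star 2: d = 11.7 ly / 3.26 = 3.589 pc
Star 2: M = m − 5 log₁₀ d + 5 = 6.77 − 5·0.5550 + 5 = 8.995
ΔM = M_1 − M_2 = -0.002 − (8.995) = -8.998; smaller M is more luminous → Star 1.
L ratio = 10^(0.4 |ΔM|) = 10^3.599 = 3972

Star 1 is more luminous, by a factor of 3970.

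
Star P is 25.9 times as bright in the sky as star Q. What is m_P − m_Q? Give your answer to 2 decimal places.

m_P − m_Q ≈ -3.53

Pogson: Δm = −2.5 log₁₀(ratio) = −2.5 log₁₀(25.9) = −2.5 × 1.4133 = -3.533
Star P is brighter, so it has the smaller magnitude: the difference is negative.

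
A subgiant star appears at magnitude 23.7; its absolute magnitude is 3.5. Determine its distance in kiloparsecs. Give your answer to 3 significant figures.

μ = m − M = 20.200
m − M = 5 log₁₀ d − 5
log₁₀ d = (m − M)/5 + 1 = 5.0400
d = 10^5.0400 = 109600 pc
= 109.6 kpc

d ≈ 110 kpc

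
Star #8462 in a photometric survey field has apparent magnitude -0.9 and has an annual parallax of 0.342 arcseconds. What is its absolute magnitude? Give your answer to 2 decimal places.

d = 1/p = 1/0.342″ = 2.924 pc
5 log₁₀(d/10 pc) = 5 log₁₀(2.924) − 5 = -2.670
M = m − 5 log₁₀(d/10) = -0.9 + 2.670 = 1.770

M ≈ 1.77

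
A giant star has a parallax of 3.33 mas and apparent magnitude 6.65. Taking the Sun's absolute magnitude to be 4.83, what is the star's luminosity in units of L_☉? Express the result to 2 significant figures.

L/L_☉ ≈ 170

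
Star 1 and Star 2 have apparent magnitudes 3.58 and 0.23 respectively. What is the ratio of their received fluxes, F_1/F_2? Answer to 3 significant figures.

F_1/F_2 ≈ 0.0457

Δm = 3.58 − (0.23) = 3.35
Flux ratio = 10^(−0.4 Δm) = 10^(−0.4 × 3.35) = 10^-1.340 = 0.04571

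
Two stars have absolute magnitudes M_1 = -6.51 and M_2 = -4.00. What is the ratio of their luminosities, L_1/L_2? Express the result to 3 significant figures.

L_1/L_2 ≈ 10.1

ΔM = M_1 − M_2 = -2.51
L_1/L_2 = 10^(−0.4 ΔM) = 10^1.004 = 10.09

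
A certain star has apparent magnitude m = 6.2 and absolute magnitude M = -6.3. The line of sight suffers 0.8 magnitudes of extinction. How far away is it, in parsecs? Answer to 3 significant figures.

d ≈ 2190 pc

m − M = 5 log₁₀(d/10 pc) + A  ⇒  6.2 − (-6.3) − 0.8 = 5 log₁₀(d/10)
11.700 = 5 log₁₀(d/10)
log₁₀ d = (m − M − A)/5 + 1 = 3.3400
d = 10^3.3400 = 2188 pc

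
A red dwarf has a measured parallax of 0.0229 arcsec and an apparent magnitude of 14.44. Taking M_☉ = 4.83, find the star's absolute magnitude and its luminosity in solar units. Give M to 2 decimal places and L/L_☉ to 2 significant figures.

d = 1/p = 1/0.0229″ = 43.67 pc
M = m − 5 log₁₀ d + 5 = 14.44 − 5·1.6402 + 5 = 11.239
M − M_☉ = 11.239 − 4.83 = 6.409
L/L_☉ = 10^(−0.4 × 6.409) = 2.731×10^-3

M ≈ 11.24; L/L_☉ ≈ 2.7×10^-3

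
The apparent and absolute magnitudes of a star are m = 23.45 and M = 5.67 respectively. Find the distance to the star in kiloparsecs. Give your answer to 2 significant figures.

Distance modulus: m − M = 23.45 − (5.67) = 17.780
m − M = 5 log₁₀ d − 5
log₁₀ d = (m − M)/5 + 1 = 4.5560
d = 10^4.5560 = 35970 pc
= 35.97 kpc

d ≈ 36 kpc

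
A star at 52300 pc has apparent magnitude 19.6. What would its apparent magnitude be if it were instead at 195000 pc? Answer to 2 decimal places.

Flux ∝ 1/d², so Δm = 5 log₁₀(d₂/d₁) = 5 log₁₀(195000/52300) = 2.858
m₂ = m₁ + Δm = 19.6 + (2.858) = 22.458

m ≈ 22.46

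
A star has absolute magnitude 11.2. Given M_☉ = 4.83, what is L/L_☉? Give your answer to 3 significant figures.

L/L_☉ ≈ 2.83×10^-3

M − M_☉ = 11.2 − 4.83 = 6.370
L/L_☉ = 10^(−0.4 (M − M_☉)) = 10^-2.548 = 2.831×10^-3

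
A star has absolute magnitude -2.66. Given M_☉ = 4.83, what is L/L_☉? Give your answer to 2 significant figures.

L/L_☉ ≈ 990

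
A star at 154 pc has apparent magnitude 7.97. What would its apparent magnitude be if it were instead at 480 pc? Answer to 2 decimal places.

Flux ∝ 1/d², so Δm = 5 log₁₀(d₂/d₁) = 5 log₁₀(480/154) = 2.469
m₂ = m₁ + Δm = 7.97 + (2.469) = 10.439

m ≈ 10.44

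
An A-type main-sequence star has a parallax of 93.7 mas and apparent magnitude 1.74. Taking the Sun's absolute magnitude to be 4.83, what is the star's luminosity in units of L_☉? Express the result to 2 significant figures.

L/L_☉ ≈ 20

d = 1/p = 1000/93.7 mas = 10.67 pc
M = m − 5 log₁₀ d + 5 = 1.74 − 5·1.0283 + 5 = 1.599
M − M_☉ = 1.599 − 4.83 = -3.231
L/L_☉ = 10^(−0.4 × -3.231) = 19.61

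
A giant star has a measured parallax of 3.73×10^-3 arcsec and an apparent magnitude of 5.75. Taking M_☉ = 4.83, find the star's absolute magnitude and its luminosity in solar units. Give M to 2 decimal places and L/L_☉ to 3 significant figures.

M ≈ -1.39; L/L_☉ ≈ 308

d = 1/p = 1/3.73×10^-3″ = 268.1 pc
M = m − 5 log₁₀ d + 5 = 5.75 − 5·2.4283 + 5 = -1.391
M − M_☉ = -1.391 − 4.83 = -6.221
L/L_☉ = 10^(−0.4 × -6.221) = 308.0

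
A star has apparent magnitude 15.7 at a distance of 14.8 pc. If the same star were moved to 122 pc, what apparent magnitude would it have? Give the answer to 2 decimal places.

m ≈ 20.28

Flux ∝ 1/d², so Δm = 5 log₁₀(d₂/d₁) = 5 log₁₀(122/14.8) = 4.580
m₂ = m₁ + Δm = 15.7 + (4.580) = 20.280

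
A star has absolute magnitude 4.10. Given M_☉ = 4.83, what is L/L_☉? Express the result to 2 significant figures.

L/L_☉ ≈ 2.0

M − M_☉ = 4.10 − 4.83 = -0.730
L/L_☉ = 10^(−0.4 (M − M_☉)) = 10^0.292 = 1.959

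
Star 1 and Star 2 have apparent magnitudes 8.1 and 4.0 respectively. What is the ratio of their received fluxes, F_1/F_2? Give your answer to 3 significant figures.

Δm = 8.1 − (4.0) = 4.1
Flux ratio = 10^(−0.4 Δm) = 10^(−0.4 × 4.1) = 10^-1.640 = 0.02291

F_1/F_2 ≈ 0.0229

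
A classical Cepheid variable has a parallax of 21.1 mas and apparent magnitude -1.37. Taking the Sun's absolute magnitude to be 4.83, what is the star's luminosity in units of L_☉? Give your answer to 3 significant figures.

L/L_☉ ≈ 6780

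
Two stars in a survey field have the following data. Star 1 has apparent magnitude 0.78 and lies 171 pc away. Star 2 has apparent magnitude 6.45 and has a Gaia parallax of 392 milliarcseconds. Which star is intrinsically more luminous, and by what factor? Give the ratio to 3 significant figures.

Star 1 is more luminous, by a factor of 833000.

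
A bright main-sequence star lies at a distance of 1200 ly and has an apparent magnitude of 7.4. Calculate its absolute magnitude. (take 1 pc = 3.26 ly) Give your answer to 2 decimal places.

M ≈ -0.43

d = 1200 ly / 3.26 = 368.1 pc
5 log₁₀(d/10 pc) = 5 log₁₀(368.1) − 5 = 7.830
M = m − 5 log₁₀(d/10) = 7.4 − 7.830 = -0.430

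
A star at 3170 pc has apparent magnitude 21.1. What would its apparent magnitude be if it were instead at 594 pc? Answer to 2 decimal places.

Flux ∝ 1/d², so Δm = 5 log₁₀(d₂/d₁) = 5 log₁₀(594/3170) = -3.636
m₂ = m₁ + Δm = 21.1 + (-3.636) = 17.464

m ≈ 17.46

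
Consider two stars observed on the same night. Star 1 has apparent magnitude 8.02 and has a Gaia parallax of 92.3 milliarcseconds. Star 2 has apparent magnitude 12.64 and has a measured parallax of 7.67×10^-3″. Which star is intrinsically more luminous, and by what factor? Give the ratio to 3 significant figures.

Star 1: p = 92.3 mas = 0.0923″ → d = 1/p = 10.83 pc
Star 1: M = m − 5 log₁₀ d + 5 = 8.02 − 5·1.0348 + 5 = 7.846
Star 2: d = 1/p = 1/7.67×10^-3″ = 130.4 pc
Star 2: M = m − 5 log₁₀ d + 5 = 12.64 − 5·2.1152 + 5 = 7.064
ΔM = M_1 − M_2 = 7.846 − (7.064) = 0.782; smaller M is more luminous → Star 2.
L ratio = 10^(0.4 |ΔM|) = 10^0.313 = 2.055

Star 2 is more luminous, by a factor of 2.06.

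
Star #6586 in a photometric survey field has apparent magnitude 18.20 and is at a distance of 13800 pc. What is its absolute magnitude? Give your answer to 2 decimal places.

M ≈ 2.50

5 log₁₀(d/10 pc) = 5 log₁₀(13800) − 5 = 15.699
M = m − 5 log₁₀(d/10) = 18.20 − 15.699 = 2.501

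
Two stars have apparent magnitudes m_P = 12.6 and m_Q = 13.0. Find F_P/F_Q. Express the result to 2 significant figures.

Δm = 12.6 − (13.0) = -0.4
Flux ratio = 10^(−0.4 Δm) = 10^(−0.4 × -0.4) = 10^0.160 = 1.445

F_P/F_Q ≈ 1.4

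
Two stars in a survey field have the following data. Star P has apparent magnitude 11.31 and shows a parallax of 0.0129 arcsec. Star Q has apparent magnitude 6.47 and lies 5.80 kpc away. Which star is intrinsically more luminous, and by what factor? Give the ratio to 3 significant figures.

Star Q is more luminous, by a factor of 483000.

Star P: d = 1/p = 1/0.0129″ = 77.52 pc
Star P: M = m − 5 log₁₀ d + 5 = 11.31 − 5·1.8894 + 5 = 6.863
Star Q: d = 5.80 kpc = 5800 pc
Star Q: M = m − 5 log₁₀ d + 5 = 6.47 − 5·3.7634 + 5 = -7.347
ΔM = M_P − M_Q = 6.863 − (-7.347) = 14.210; smaller M is more luminous → Star Q.
L ratio = 10^(0.4 |ΔM|) = 10^5.684 = 483100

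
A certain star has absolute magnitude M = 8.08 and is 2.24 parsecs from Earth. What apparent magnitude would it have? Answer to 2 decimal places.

m ≈ 4.83

m = M + 5 log₁₀ d − 5 = 8.08 + 5·0.3502 − 5 = 4.831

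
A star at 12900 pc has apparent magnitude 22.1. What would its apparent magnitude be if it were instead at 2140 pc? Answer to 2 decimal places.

m ≈ 18.20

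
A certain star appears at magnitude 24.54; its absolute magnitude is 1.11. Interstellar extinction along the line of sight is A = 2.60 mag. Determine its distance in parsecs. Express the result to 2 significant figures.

d ≈ 150000 pc

m − M = 5 log₁₀(d/10 pc) + A  ⇒  24.54 − (1.11) − 2.60 = 5 log₁₀(d/10)
20.830 = 5 log₁₀(d/10)
log₁₀ d = (m − M − A)/5 + 1 = 5.1660
d = 10^5.1660 = 146600 pc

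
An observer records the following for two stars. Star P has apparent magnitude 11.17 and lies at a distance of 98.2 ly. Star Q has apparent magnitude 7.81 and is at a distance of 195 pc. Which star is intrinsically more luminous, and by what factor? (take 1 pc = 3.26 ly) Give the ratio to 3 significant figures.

Star P: d = 98.2 ly / 3.26 = 30.12 pc
Star P: M = m − 5 log₁₀ d + 5 = 11.17 − 5·1.4789 + 5 = 8.776
Star Q: M = m − 5 log₁₀ d + 5 = 7.81 − 5·2.2900 + 5 = 1.360
ΔM = M_P − M_Q = 8.776 − (1.360) = 7.416; smaller M is more luminous → Star Q.
L ratio = 10^(0.4 |ΔM|) = 10^2.966 = 925.3

Star Q is more luminous, by a factor of 925.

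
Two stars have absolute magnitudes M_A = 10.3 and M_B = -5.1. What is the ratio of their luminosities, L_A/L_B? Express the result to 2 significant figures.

L_A/L_B ≈ 6.9×10^-7

ΔM = M_A − M_B = 15.4
L_A/L_B = 10^(−0.4 ΔM) = 10^-6.160 = 6.918×10^-7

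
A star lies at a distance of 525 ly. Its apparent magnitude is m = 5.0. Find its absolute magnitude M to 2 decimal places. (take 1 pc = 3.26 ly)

d = 525 ly / 3.26 = 161.0 pc
5 log₁₀(d/10 pc) = 5 log₁₀(161.0) − 5 = 6.035
M = m − 5 log₁₀(d/10) = 5.0 − 6.035 = -1.035

M ≈ -1.03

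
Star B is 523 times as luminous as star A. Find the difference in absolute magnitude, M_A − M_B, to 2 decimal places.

M_A − M_B ≈ 6.80

Pogson: ΔM = −2.5 log₁₀(ratio) = −2.5 log₁₀(523) = −2.5 × 2.7185 = -6.796
Star B is brighter so has the smaller magnitude: M_A − M_B is positive.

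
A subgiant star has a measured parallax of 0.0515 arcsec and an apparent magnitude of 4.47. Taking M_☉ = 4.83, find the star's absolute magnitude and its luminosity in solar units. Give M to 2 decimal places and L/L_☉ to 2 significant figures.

d = 1/p = 1/0.0515″ = 19.42 pc
M = m − 5 log₁₀ d + 5 = 4.47 − 5·1.2882 + 5 = 3.029
M − M_☉ = 3.029 − 4.83 = -1.801
L/L_☉ = 10^(−0.4 × -1.801) = 5.253

M ≈ 3.03; L/L_☉ ≈ 5.3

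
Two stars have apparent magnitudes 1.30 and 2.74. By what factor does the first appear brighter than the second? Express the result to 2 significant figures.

Δm = 1.30 − (2.74) = -1.44
Flux ratio = 10^(−0.4 Δm) = 10^(−0.4 × -1.44) = 10^0.576 = 3.767

3.8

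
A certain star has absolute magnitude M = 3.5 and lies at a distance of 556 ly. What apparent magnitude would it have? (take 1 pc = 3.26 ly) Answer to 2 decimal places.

m ≈ 9.66

d = 556 ly / 3.26 = 170.6 pc
m = M + 5 log₁₀ d − 5 = 3.5 + 5·2.2319 − 5 = 9.659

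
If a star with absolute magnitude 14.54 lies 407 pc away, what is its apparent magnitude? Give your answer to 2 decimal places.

m = M + 5 log₁₀ d − 5 = 14.54 + 5·2.6096 − 5 = 22.588

m ≈ 22.59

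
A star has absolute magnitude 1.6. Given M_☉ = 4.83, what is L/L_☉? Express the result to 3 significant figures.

L/L_☉ ≈ 19.6

M − M_☉ = 1.6 − 4.83 = -3.230
L/L_☉ = 10^(−0.4 (M − M_☉)) = 10^1.292 = 19.59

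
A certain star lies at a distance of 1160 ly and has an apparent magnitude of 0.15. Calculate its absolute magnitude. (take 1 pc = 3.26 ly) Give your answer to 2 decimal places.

d = 1160 ly / 3.26 = 355.8 pc
5 log₁₀(d/10 pc) = 5 log₁₀(355.8) − 5 = 7.756
M = m − 5 log₁₀(d/10) = 0.15 − 7.756 = -7.606

M ≈ -7.61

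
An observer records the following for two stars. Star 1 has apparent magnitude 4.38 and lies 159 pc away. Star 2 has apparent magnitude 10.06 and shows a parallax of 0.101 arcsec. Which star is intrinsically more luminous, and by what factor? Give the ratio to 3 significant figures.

Star 1: M = m − 5 log₁₀ d + 5 = 4.38 − 5·2.2014 + 5 = -1.627
Star 2: d = 1/p = 1/0.101″ = 9.901 pc
Star 2: M = m − 5 log₁₀ d + 5 = 10.06 − 5·0.9957 + 5 = 10.082
ΔM = M_1 − M_2 = -1.627 − (10.082) = -11.709; smaller M is more luminous → Star 1.
L ratio = 10^(0.4 |ΔM|) = 10^4.683 = 48240

Star 1 is more luminous, by a factor of 48200.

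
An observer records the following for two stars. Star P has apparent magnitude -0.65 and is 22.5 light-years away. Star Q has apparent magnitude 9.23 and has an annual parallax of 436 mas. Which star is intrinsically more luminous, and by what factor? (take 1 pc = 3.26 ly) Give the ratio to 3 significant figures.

Star P: d = 22.5 ly / 3.26 = 6.902 pc
Star P: M = m − 5 log₁₀ d + 5 = -0.65 − 5·0.8390 + 5 = 0.155
Star Q: p = 436 mas = 0.436″ → d = 1/p = 2.294 pc
Star Q: M = m − 5 log₁₀ d + 5 = 9.23 − 5·0.3605 + 5 = 12.427
ΔM = M_P − M_Q = 0.155 − (12.427) = -12.272; smaller M is more luminous → Star P.
L ratio = 10^(0.4 |ΔM|) = 10^4.909 = 81080

Star P is more luminous, by a factor of 81100.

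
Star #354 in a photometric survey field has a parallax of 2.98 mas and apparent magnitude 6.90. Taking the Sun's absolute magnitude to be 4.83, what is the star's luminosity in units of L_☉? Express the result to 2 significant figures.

d = 1/p = 1000/2.98 mas = 335.6 pc
M = m − 5 log₁₀ d + 5 = 6.90 − 5·2.5258 + 5 = -0.729
M − M_☉ = -0.729 − 4.83 = -5.559
L/L_☉ = 10^(−0.4 × -5.559) = 167.3

L/L_☉ ≈ 170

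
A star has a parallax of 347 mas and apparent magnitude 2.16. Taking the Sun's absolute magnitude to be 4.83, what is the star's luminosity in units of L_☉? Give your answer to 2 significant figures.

L/L_☉ ≈ 0.97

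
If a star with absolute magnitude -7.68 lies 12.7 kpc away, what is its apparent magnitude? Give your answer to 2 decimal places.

d = 12.7 kpc = 12700 pc
m = M + 5 log₁₀ d − 5 = -7.68 + 5·4.1038 − 5 = 7.839

m ≈ 7.84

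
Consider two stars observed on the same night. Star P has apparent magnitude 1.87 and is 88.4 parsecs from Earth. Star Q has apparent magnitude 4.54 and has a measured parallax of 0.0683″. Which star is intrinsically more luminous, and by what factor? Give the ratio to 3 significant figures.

Star P is more luminous, by a factor of 426.

Star P: M = m − 5 log₁₀ d + 5 = 1.87 − 5·1.9465 + 5 = -2.862
Star Q: d = 1/p = 1/0.0683″ = 14.64 pc
Star Q: M = m − 5 log₁₀ d + 5 = 4.54 − 5·1.1656 + 5 = 3.712
ΔM = M_P − M_Q = -2.862 − (3.712) = -6.574; smaller M is more luminous → Star P.
L ratio = 10^(0.4 |ΔM|) = 10^2.630 = 426.3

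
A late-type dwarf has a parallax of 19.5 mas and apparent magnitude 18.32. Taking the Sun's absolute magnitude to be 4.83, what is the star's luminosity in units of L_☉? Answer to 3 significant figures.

L/L_☉ ≈ 1.06×10^-4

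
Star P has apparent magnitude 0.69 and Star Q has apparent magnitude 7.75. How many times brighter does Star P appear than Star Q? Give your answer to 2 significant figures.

670

Δm = 0.69 − (7.75) = -7.06
Flux ratio = 10^(−0.4 Δm) = 10^(−0.4 × -7.06) = 10^2.824 = 666.8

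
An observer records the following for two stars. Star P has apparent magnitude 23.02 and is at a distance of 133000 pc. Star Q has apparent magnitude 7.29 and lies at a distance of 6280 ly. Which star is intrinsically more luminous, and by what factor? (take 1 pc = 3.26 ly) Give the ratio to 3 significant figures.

Star Q is more luminous, by a factor of 411.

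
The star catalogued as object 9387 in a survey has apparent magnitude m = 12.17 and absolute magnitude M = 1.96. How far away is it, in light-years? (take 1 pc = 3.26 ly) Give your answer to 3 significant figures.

d ≈ 3590 ly

μ = m − M = 10.210
m − M = 5 log₁₀ d − 5
log₁₀ d = (m − M)/5 + 1 = 3.0420
d = 10^3.0420 = 1102 pc
= 3591 ly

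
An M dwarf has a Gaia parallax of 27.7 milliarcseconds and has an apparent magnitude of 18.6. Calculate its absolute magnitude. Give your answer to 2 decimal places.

p = 27.7 mas = 0.0277″ → d = 1/p = 36.10 pc
5 log₁₀(d/10 pc) = 5 log₁₀(36.10) − 5 = 2.788
M = m − 5 log₁₀(d/10) = 18.6 − 2.788 = 15.812

M ≈ 15.81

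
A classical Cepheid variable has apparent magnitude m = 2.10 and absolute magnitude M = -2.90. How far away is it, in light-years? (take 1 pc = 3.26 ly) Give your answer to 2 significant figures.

Distance modulus: m − M = 2.10 − (-2.90) = 5.000
m − M = 5 log₁₀ d − 5
log₁₀ d = (m − M)/5 + 1 = 2.0000
d = 10^2.0000 = 100.0 pc
= 326.0 ly

d ≈ 330 ly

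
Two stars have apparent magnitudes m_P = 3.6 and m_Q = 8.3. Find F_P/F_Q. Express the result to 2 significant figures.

F_P/F_Q ≈ 76

Magnitude difference = -4.7
Flux ratio = 10^(−0.4 Δm) = 10^(−0.4 × -4.7) = 10^1.880 = 75.86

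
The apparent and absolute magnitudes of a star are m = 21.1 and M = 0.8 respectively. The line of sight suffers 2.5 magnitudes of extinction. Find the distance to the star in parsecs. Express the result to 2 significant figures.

d ≈ 36000 pc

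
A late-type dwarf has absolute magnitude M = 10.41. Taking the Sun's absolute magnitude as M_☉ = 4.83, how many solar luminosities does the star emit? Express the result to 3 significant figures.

L/L_☉ ≈ 5.86×10^-3

M − M_☉ = 10.41 − 4.83 = 5.580
L/L_☉ = 10^(−0.4 (M − M_☉)) = 10^-2.232 = 5.861×10^-3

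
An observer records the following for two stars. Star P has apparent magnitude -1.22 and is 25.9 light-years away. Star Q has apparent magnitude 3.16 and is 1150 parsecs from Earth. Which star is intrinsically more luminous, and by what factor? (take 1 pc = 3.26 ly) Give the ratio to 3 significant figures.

Star Q is more luminous, by a factor of 371.

Star P: d = 25.9 ly / 3.26 = 7.945 pc
Star P: M = m − 5 log₁₀ d + 5 = -1.22 − 5·0.9001 + 5 = -0.720
Star Q: M = m − 5 log₁₀ d + 5 = 3.16 − 5·3.0607 + 5 = -7.143
ΔM = M_P − M_Q = -0.720 − (-7.143) = 6.423; smaller M is more luminous → Star Q.
L ratio = 10^(0.4 |ΔM|) = 10^2.569 = 370.9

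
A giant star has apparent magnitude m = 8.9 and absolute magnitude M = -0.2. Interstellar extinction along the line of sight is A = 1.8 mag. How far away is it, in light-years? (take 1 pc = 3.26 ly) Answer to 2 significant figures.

d ≈ 940 ly

m − M = 5 log₁₀(d/10 pc) + A  ⇒  8.9 − (-0.2) − 1.8 = 5 log₁₀(d/10)
7.300 = 5 log₁₀(d/10)
log₁₀ d = (m − M − A)/5 + 1 = 2.4600
d = 10^2.4600 = 288.4 pc
= 940.2 ly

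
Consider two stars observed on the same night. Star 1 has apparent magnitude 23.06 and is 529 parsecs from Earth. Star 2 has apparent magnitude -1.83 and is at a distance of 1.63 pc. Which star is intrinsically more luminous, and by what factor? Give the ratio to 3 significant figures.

Star 2 is more luminous, by a factor of 85800.

Star 1: M = m − 5 log₁₀ d + 5 = 23.06 − 5·2.7235 + 5 = 14.443
Star 2: M = m − 5 log₁₀ d + 5 = -1.83 − 5·0.2122 + 5 = 2.109
ΔM = M_1 − M_2 = 14.443 − (2.109) = 12.334; smaller M is more luminous → Star 2.
L ratio = 10^(0.4 |ΔM|) = 10^4.933 = 85800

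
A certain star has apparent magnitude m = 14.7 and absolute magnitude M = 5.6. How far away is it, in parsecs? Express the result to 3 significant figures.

d ≈ 661 pc

μ = m − M = 9.100
m − M = 5 log₁₀ d − 5
log₁₀ d = (m − M)/5 + 1 = 2.8200
d = 10^2.8200 = 660.7 pc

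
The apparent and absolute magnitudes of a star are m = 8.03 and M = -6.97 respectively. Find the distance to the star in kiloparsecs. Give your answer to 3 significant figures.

d ≈ 10.0 kpc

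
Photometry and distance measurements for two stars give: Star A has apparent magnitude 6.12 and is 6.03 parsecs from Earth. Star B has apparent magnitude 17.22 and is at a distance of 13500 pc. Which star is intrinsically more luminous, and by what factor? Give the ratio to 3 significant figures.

Star A: M = m − 5 log₁₀ d + 5 = 6.12 − 5·0.7803 + 5 = 7.218
Star B: M = m − 5 log₁₀ d + 5 = 17.22 − 5·4.1303 + 5 = 1.568
ΔM = M_A − M_B = 7.218 − (1.568) = 5.650; smaller M is more luminous → Star B.
L ratio = 10^(0.4 |ΔM|) = 10^2.260 = 182.0

Star B is more luminous, by a factor of 182.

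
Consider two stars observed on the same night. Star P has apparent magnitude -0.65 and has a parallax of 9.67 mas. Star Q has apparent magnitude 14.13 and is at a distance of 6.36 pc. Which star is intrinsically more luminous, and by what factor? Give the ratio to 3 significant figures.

Star P is more luminous, by a factor of 2.16×10^8.

Star P: p = 9.67 mas = 9.67×10^-3″ → d = 1/p = 103.4 pc
Star P: M = m − 5 log₁₀ d + 5 = -0.65 − 5·2.0146 + 5 = -5.723
Star Q: M = m − 5 log₁₀ d + 5 = 14.13 − 5·0.8035 + 5 = 15.113
ΔM = M_P − M_Q = -5.723 − (15.113) = -20.836; smaller M is more luminous → Star P.
L ratio = 10^(0.4 |ΔM|) = 10^8.334 = 2.159×10^8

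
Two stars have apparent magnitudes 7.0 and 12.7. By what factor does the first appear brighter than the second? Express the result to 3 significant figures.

191

Δm = 7.0 − (12.7) = -5.7
Flux ratio = 10^(−0.4 Δm) = 10^(−0.4 × -5.7) = 10^2.280 = 190.5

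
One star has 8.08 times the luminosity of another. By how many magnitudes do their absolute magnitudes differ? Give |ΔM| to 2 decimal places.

Pogson: ΔM = −2.5 log₁₀(ratio) = −2.5 log₁₀(8.08) = −2.5 × 0.9074 = -2.269

|ΔM| ≈ 2.27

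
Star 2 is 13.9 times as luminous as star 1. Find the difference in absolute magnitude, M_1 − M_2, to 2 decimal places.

M_1 − M_2 ≈ 2.86

Pogson: ΔM = −2.5 log₁₀(ratio) = −2.5 log₁₀(13.9) = −2.5 × 1.1430 = -2.858
Star 2 is brighter so has the smaller magnitude: M_1 − M_2 is positive.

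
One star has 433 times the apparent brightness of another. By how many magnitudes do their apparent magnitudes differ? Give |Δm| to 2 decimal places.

|Δm| ≈ 6.59

Pogson: Δm = −2.5 log₁₀(ratio) = −2.5 log₁₀(433) = −2.5 × 2.6365 = -6.591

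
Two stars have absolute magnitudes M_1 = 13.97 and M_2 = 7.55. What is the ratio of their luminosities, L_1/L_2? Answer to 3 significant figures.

ΔM = M_1 − M_2 = 6.42
L_1/L_2 = 10^(−0.4 ΔM) = 10^-2.568 = 2.704×10^-3

L_1/L_2 ≈ 2.70×10^-3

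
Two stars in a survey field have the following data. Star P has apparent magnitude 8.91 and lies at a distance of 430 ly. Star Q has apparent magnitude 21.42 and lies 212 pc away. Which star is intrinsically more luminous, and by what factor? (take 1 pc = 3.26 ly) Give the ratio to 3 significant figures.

Star P: d = 430 ly / 3.26 = 131.9 pc
Star P: M = m − 5 log₁₀ d + 5 = 8.91 − 5·2.1203 + 5 = 3.309
Star Q: M = m − 5 log₁₀ d + 5 = 21.42 − 5·2.3263 + 5 = 14.788
ΔM = M_P − M_Q = 3.309 − (14.788) = -11.480; smaller M is more luminous → Star P.
L ratio = 10^(0.4 |ΔM|) = 10^4.592 = 39070

Star P is more luminous, by a factor of 39100.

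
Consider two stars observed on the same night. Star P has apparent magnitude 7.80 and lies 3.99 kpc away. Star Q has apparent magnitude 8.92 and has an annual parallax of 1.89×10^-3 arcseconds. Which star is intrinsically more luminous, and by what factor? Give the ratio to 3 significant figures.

Star P: d = 3.99 kpc = 3990 pc
Star P: M = m − 5 log₁₀ d + 5 = 7.80 − 5·3.6010 + 5 = -5.205
Star Q: d = 1/p = 1/1.89×10^-3″ = 529.1 pc
Star Q: M = m − 5 log₁₀ d + 5 = 8.92 − 5·2.7235 + 5 = 0.302
ΔM = M_P − M_Q = -5.205 − (0.302) = -5.507; smaller M is more luminous → Star P.
L ratio = 10^(0.4 |ΔM|) = 10^2.203 = 159.5

Star P is more luminous, by a factor of 160.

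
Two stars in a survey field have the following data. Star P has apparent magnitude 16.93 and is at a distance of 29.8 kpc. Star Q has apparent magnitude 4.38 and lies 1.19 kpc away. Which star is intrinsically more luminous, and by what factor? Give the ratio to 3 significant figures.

Star P: d = 29.8 kpc = 29800 pc
Star P: M = m − 5 log₁₀ d + 5 = 16.93 − 5·4.4742 + 5 = -0.441
Star Q: d = 1.19 kpc = 1190 pc
Star Q: M = m − 5 log₁₀ d + 5 = 4.38 − 5·3.0755 + 5 = -5.998
ΔM = M_P − M_Q = -0.441 − (-5.998) = 5.557; smaller M is more luminous → Star Q.
L ratio = 10^(0.4 |ΔM|) = 10^2.223 = 167.0

Star Q is more luminous, by a factor of 167.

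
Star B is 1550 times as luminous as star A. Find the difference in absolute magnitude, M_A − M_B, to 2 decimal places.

M_A − M_B ≈ 7.98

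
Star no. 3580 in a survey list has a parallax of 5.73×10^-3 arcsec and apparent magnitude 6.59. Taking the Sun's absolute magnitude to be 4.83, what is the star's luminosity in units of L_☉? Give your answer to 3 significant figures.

d = 1/p = 1/5.73×10^-3″ = 174.5 pc
M = m − 5 log₁₀ d + 5 = 6.59 − 5·2.2418 + 5 = 0.381
M − M_☉ = 0.381 − 4.83 = -4.449
L/L_☉ = 10^(−0.4 × -4.449) = 60.21

L/L_☉ ≈ 60.2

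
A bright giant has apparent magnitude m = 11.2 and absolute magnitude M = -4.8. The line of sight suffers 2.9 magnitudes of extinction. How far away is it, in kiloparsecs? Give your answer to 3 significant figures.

d ≈ 4.17 kpc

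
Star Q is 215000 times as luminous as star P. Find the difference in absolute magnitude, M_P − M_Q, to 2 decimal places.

M_P − M_Q ≈ 13.33

Pogson: ΔM = −2.5 log₁₀(ratio) = −2.5 log₁₀(215000) = −2.5 × 5.3324 = -13.331
Star Q is brighter so has the smaller magnitude: M_P − M_Q is positive.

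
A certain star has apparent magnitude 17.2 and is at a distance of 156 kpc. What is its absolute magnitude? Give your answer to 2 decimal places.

d = 156 kpc = 156000 pc
5 log₁₀(d/10 pc) = 5 log₁₀(156000) − 5 = 20.966
M = m − 5 log₁₀(d/10) = 17.2 − 20.966 = -3.766

M ≈ -3.77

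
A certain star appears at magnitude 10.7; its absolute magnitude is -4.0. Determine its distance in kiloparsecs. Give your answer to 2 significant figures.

Distance modulus: m − M = 10.7 − (-4.0) = 14.700
m − M = 5 log₁₀ d − 5
log₁₀ d = (m − M)/5 + 1 = 3.9400
d = 10^3.9400 = 8710 pc
= 8.710 kpc

d ≈ 8.7 kpc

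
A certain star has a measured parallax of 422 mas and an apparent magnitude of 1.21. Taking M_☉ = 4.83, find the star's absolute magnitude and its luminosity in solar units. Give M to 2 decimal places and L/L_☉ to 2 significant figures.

M ≈ 4.34; L/L_☉ ≈ 1.6

d = 1/p = 1000/422 mas = 2.370 pc
M = m − 5 log₁₀ d + 5 = 1.21 − 5·0.3747 + 5 = 4.337
M − M_☉ = 4.337 − 4.83 = -0.493
L/L_☉ = 10^(−0.4 × -0.493) = 1.575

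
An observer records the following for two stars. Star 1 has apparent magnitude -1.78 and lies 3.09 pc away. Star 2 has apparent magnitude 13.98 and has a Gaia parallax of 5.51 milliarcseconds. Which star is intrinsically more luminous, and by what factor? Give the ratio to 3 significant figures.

Star 1: M = m − 5 log₁₀ d + 5 = -1.78 − 5·0.4900 + 5 = 0.770
Star 2: p = 5.51 mas = 5.51×10^-3″ → d = 1/p = 181.5 pc
Star 2: M = m − 5 log₁₀ d + 5 = 13.98 − 5·2.2588 + 5 = 7.686
ΔM = M_1 − M_2 = 0.770 − (7.686) = -6.916; smaller M is more luminous → Star 1.
L ratio = 10^(0.4 |ΔM|) = 10^2.766 = 583.7

Star 1 is more luminous, by a factor of 584.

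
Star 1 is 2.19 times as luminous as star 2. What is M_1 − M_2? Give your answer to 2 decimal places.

Pogson: ΔM = −2.5 log₁₀(ratio) = −2.5 log₁₀(2.19) = −2.5 × 0.3404 = -0.851
Star 1 is brighter, so it has the smaller magnitude: the difference is negative.

M_1 − M_2 ≈ -0.85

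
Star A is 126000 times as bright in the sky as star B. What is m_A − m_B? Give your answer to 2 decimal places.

Pogson: Δm = −2.5 log₁₀(ratio) = −2.5 log₁₀(126000) = −2.5 × 5.1004 = -12.751
Star A is brighter, so it has the smaller magnitude: the difference is negative.

m_A − m_B ≈ -12.75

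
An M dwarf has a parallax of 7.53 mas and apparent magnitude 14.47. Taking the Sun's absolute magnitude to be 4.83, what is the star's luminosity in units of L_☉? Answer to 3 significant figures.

L/L_☉ ≈ 0.0246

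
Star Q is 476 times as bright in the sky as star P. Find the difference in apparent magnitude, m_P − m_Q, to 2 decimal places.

m_P − m_Q ≈ 6.69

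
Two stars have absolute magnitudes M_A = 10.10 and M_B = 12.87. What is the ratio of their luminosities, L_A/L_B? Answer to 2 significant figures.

L_A/L_B ≈ 13

ΔM = M_A − M_B = -2.77
L_A/L_B = 10^(−0.4 ΔM) = 10^1.108 = 12.82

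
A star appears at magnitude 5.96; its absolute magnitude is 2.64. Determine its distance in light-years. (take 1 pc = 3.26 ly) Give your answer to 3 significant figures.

μ = m − M = 3.320
m − M = 5 log₁₀ d − 5
log₁₀ d = (m − M)/5 + 1 = 1.6640
d = 10^1.6640 = 46.13 pc
= 150.4 ly

d ≈ 150 ly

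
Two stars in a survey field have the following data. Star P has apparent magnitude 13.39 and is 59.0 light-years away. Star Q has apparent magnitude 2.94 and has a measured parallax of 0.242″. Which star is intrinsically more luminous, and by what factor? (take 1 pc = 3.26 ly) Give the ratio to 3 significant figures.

Star P: d = 59.0 ly / 3.26 = 18.10 pc
Star P: M = m − 5 log₁₀ d + 5 = 13.39 − 5·1.2576 + 5 = 12.102
Star Q: d = 1/p = 1/0.242″ = 4.132 pc
Star Q: M = m − 5 log₁₀ d + 5 = 2.94 − 5·0.6162 + 5 = 4.859
ΔM = M_P − M_Q = 12.102 − (4.859) = 7.243; smaller M is more luminous → Star Q.
L ratio = 10^(0.4 |ΔM|) = 10^2.897 = 789.0

Star Q is more luminous, by a factor of 789.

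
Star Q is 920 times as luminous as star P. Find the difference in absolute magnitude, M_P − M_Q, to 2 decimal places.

M_P − M_Q ≈ 7.41

Pogson: ΔM = −2.5 log₁₀(ratio) = −2.5 log₁₀(920) = −2.5 × 2.9638 = -7.409
Star Q is brighter so has the smaller magnitude: M_P − M_Q is positive.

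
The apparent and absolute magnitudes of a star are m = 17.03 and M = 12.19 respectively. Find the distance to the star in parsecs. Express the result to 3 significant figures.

d ≈ 92.9 pc

Distance modulus: m − M = 17.03 − (12.19) = 4.840
m − M = 5 log₁₀ d − 5
log₁₀ d = (m − M)/5 + 1 = 1.9680
d = 10^1.9680 = 92.90 pc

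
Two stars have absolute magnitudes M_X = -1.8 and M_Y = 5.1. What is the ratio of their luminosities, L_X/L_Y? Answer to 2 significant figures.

L_X/L_Y ≈ 580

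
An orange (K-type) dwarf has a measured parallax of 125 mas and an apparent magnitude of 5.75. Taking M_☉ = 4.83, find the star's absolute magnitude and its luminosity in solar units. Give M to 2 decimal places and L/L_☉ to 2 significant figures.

M ≈ 6.23; L/L_☉ ≈ 0.27

d = 1/p = 1000/125 mas = 8.000 pc
M = m − 5 log₁₀ d + 5 = 5.75 − 5·0.9031 + 5 = 6.235
M − M_☉ = 6.235 − 4.83 = 1.405
L/L_☉ = 10^(−0.4 × 1.405) = 0.2743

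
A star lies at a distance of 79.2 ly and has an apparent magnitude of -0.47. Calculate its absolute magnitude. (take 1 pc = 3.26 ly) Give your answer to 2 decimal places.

M ≈ -2.40

d = 79.2 ly / 3.26 = 24.29 pc
5 log₁₀(d/10 pc) = 5 log₁₀(24.29) − 5 = 1.928
M = m − 5 log₁₀(d/10) = -0.47 − 1.928 = -2.398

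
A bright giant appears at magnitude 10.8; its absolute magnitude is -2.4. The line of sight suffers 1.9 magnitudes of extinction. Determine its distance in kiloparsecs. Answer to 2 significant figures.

d ≈ 1.8 kpc

m − M = 5 log₁₀(d/10 pc) + A  ⇒  10.8 − (-2.4) − 1.9 = 5 log₁₀(d/10)
11.300 = 5 log₁₀(d/10)
log₁₀ d = (m − M − A)/5 + 1 = 3.2600
d = 10^3.2600 = 1820 pc
= 1.820 kpc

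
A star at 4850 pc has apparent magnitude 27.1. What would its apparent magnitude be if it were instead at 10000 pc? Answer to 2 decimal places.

m ≈ 28.67

Flux ∝ 1/d², so Δm = 5 log₁₀(d₂/d₁) = 5 log₁₀(10000/4850) = 1.571
m₂ = m₁ + Δm = 27.1 + (1.571) = 28.671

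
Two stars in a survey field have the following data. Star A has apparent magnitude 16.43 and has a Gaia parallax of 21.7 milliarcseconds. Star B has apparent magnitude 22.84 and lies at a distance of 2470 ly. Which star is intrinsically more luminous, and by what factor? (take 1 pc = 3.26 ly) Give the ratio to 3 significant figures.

Star A is more luminous, by a factor of 1.36.

Star A: p = 21.7 mas = 0.0217″ → d = 1/p = 46.08 pc
Star A: M = m − 5 log₁₀ d + 5 = 16.43 − 5·1.6635 + 5 = 13.112
Star B: d = 2470 ly / 3.26 = 757.7 pc
Star B: M = m − 5 log₁₀ d + 5 = 22.84 − 5·2.8795 + 5 = 13.443
ΔM = M_A − M_B = 13.112 − (13.443) = -0.330; smaller M is more luminous → Star A.
L ratio = 10^(0.4 |ΔM|) = 10^0.132 = 1.356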